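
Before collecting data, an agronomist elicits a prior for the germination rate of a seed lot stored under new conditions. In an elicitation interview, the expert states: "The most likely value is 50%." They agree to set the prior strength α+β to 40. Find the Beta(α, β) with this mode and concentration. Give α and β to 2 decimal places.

α = 20.00, β = 20.00

For α,β > 1 the Beta mode is (α−1)/(α+β−2). With α+β = 40, the mode is (α−1)/38.
Set (α−1)/38 = 0.5 → α = 1 + 0.5·38 = 20.00.
β = 40 − α = 20.00.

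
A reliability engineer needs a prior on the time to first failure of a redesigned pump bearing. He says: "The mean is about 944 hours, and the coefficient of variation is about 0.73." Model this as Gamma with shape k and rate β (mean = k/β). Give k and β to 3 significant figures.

For Gamma(k, rate β): mean = k/β, variance = k/β², so CV = 1/√k.
CV = 0.73, hence k = 1/CV² = 1.88.
Then β = k/mean = 1.88/944 = 0.00199.

k ≈ 1.88, β ≈ 0.00199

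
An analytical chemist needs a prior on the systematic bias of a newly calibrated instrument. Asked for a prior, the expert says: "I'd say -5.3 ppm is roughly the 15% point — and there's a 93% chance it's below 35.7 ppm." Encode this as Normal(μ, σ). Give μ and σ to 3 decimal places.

For Normal(μ,σ), the p-quantile is μ + z_p·σ. Here z_{0.15} = -1.036, z_{0.93} = 1.476.
So -5.3 = μ − 1.036σ and 35.7 = μ + 1.476σ.
Subtracting: σ = (35.7 − -5.3)/(1.476 − (-1.036)) = 16.320.
Then μ = -5.3 − (-1.036)·16.320 = 11.615.

μ = 11.615, σ = 16.320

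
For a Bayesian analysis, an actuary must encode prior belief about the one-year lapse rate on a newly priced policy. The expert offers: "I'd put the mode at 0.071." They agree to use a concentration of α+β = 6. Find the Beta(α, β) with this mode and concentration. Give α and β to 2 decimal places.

For α,β > 1 the Beta mode is (α−1)/(α+β−2). With α+β = 6, the mode is (α−1)/4.
Set (α−1)/4 = 0.071 → α = 1 + 0.071·4 = 1.28.
β = 6 − α = 4.72.

α = 1.28, β = 4.72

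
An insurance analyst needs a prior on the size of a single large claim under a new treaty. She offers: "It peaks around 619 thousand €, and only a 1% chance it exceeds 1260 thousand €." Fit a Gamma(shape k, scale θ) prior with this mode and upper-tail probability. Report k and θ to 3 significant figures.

k ≈ 10.7, θ ≈ 63.9

Gamma(k,θ) with k>1 has mode (k−1)θ, so θ = 619/(k−1).
Need P(X < 1260) = 0.99 with θ tied to k this way. Start at k = 2, θ = 619: P(X<1260) ≈ 0.604.
Too low — raise k to concentrate. Iterating converges to k ≈ 10.7.
Then θ = 619/(10.7−1) ≈ 63.9.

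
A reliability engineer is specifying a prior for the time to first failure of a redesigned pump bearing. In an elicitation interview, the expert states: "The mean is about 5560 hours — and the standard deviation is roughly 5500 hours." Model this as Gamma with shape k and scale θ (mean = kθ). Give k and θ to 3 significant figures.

For Gamma(k, scale θ): mean = kθ, variance = kθ², so CV = 1/√k.
CV = SD/mean = 5500/5560 = 0.9892, hence k = 1/CV² = 1.02.
Then θ = mean/k = 5560/1.02 = 5440.

k ≈ 1.02, θ ≈ 5440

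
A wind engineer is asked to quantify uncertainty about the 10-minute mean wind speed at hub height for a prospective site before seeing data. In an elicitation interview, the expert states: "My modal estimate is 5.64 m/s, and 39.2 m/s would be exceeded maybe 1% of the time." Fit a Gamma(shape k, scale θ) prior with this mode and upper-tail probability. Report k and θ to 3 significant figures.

Gamma(k,θ) with k>1 has mode (k−1)θ, so θ = 5.64/(k−1).
Need P(X < 39.2) = 0.99 with θ tied to k this way. Start at k = 2, θ = 5.64: P(X<39.2) ≈ 0.992.
Too high — lower k to spread out. Iterating converges to k ≈ 1.94.
Then θ = 5.64/(1.94−1) ≈ 6.01.

k ≈ 1.94, θ ≈ 6.01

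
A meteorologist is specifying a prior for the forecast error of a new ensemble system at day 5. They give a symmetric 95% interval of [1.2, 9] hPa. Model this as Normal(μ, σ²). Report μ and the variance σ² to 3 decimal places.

μ = 5.100, σ² = 3.959

A symmetric 95% interval runs μ ± z·σ with z = 1.96.
Half-width = 3.9, so σ = 3.9/1.96 = 1.9898 and σ² = 3.959.
μ is the interval midpoint, 5.100.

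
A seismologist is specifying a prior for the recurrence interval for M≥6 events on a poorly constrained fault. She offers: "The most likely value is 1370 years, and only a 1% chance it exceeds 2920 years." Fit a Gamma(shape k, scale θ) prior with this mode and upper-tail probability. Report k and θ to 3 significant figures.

Gamma(k,θ) with k>1 has mode (k−1)θ, so θ = 1370/(k−1).
Need P(X < 2920) = 0.99 with θ tied to k this way. Start at k = 2, θ = 1370: P(X<2920) ≈ 0.628.
Too low — raise k to concentrate. Iterating converges to k ≈ 9.47.
Then θ = 1370/(9.47−1) ≈ 162.

k ≈ 9.47, θ ≈ 162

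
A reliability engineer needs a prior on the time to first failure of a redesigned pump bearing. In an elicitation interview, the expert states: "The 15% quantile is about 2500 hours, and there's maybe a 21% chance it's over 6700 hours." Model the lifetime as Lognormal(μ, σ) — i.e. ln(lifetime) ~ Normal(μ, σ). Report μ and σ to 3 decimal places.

If T ~ Lognormal(μ,σ) then ln T ~ Normal(μ,σ), so the p-quantile of ln T is μ + z_p·σ.
ln(2500) = 7.824 and ln(6700) = 8.81; z_{0.15} = -1.036, z_{0.79} = 0.8064.
σ = (8.81 − 7.824)/(0.8064 − (-1.036)) = 0.535.
μ = 7.824 − (-1.036)·0.535 = 8.378.

μ ≈ 8.378, σ ≈ 0.535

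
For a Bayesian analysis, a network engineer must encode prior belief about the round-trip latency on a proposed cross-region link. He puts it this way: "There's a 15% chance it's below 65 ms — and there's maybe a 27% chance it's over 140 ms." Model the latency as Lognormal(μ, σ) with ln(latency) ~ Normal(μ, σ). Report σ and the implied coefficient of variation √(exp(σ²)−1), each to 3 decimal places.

σ ≈ 0.465, CV ≈ 0.492

If T ~ Lognormal(μ,σ) then ln T ~ Normal(μ,σ), so the p-quantile of ln T is μ + z_p·σ.
ln(65) = 4.174 and ln(140) = 4.942; z_{0.15} = -1.036, z_{0.73} = 0.6128.
σ = (4.942 − 4.174)/(0.6128 − (-1.036)) = 0.465.
μ = 4.174 − (-1.036)·0.465 = 4.657.
CV = √(exp(σ²)−1) = √(exp(0.2164)−1) = 0.492.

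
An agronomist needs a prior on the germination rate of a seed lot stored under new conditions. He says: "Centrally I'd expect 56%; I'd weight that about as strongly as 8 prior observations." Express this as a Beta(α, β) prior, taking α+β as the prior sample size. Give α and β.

Under the effective-sample-size interpretation, Beta(α, β) has prior mean α/(α+β) and prior sample size α+β.
So α+β = 8 and α/(α+β) = 0.56, giving α = 0.56·8 = 4.48 and β = 8 − 4.48 = 3.52.

α = 4.48, β = 3.52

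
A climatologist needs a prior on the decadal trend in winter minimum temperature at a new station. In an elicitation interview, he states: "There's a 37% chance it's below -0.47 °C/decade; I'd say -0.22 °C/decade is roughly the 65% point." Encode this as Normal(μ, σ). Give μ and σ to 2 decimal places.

The p-quantile of Normal(μ,σ) is μ + z_p·σ, with z_{0.37} = -0.3319 and z_{0.65} = 0.3853.
Eliminate σ: μ = (z₂·x₁ − z₁·x₂)/(z₂ − z₁) = (0.3853·-0.47 − (-0.3319)·-0.22)/0.7172 = -0.35.
Then σ = (x₂ − x₁)/(z₂ − z₁) = (-0.22 − -0.47)/0.7172 = 0.35.

μ = -0.35, σ = 0.35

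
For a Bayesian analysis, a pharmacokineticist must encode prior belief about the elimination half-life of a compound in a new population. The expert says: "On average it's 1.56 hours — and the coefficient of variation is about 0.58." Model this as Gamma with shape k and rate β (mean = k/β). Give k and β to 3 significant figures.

k ≈ 2.97, β ≈ 1.91

For Gamma(k, rate β): mean = k/β, variance = k/β², so CV = 1/√k.
CV = 0.58, hence k = 1/CV² = 2.97.
Then β = k/mean = 2.97/1.56 = 1.91.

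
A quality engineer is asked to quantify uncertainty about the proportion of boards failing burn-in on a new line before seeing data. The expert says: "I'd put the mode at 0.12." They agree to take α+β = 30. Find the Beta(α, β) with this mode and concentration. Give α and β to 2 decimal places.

α = 4.36, β = 25.64

For α,β > 1 the Beta mode is (α−1)/(α+β−2). With α+β = 30, the mode is (α−1)/28.
Set (α−1)/28 = 0.12 → α = 1 + 0.12·28 = 4.36.
β = 30 − α = 25.64.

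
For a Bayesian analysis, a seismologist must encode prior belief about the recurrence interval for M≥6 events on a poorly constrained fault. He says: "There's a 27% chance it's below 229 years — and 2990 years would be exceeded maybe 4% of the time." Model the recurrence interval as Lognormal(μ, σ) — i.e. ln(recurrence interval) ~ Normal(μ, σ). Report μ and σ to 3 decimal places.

μ ≈ 6.100, σ ≈ 1.087

If T ~ Lognormal(μ,σ) then ln T ~ Normal(μ,σ), so the p-quantile of ln T is μ + z_p·σ.
ln(229) = 5.434 and ln(2990) = 8.003; z_{0.27} = -0.6128, z_{0.96} = 1.751.
σ = (8.003 − 5.434)/(1.751 − (-0.6128)) = 1.087.
μ = 5.434 − (-0.6128)·1.087 = 6.100.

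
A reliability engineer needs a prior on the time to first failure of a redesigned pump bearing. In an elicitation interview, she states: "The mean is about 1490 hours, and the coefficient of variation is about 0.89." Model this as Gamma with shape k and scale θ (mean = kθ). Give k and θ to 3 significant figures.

For Gamma(k, scale θ): mean = kθ, variance = kθ², so CV = 1/√k.
CV = 0.89, hence k = 1/CV² = 1.26.
Then θ = mean/k = 1490/1.26 = 1180.

k ≈ 1.26, θ ≈ 1180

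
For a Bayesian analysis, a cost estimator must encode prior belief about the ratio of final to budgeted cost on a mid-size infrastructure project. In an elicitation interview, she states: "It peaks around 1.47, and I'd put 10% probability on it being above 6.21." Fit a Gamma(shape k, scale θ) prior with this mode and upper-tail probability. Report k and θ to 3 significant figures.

Gamma(k,θ) with k>1 has mode (k−1)θ, so θ = 1.47/(k−1).
Need P(X < 6.21) = 0.9 with θ tied to k this way. Start at k = 2, θ = 1.47: P(X<6.21) ≈ 0.924.
Too high — lower k to spread out. Iterating converges to k ≈ 1.88.
Then θ = 1.47/(1.88−1) ≈ 1.68.

k ≈ 1.88, θ ≈ 1.68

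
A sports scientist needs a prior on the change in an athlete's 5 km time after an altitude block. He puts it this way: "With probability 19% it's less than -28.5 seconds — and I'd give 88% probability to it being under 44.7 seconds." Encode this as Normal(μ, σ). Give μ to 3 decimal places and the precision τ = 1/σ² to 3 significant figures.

μ = 2.803, τ = 0.000787

For Normal(μ,σ), the p-quantile is μ + z_p·σ. Here z_{0.19} = -0.8779, z_{0.88} = 1.175.
So -28.5 = μ − 0.8779σ and 44.7 = μ + 1.175σ.
Subtracting: σ = (44.7 − -28.5)/(1.175 − (-0.8779)) = 35.657.
Then μ = -28.5 − (-0.8779)·35.657 = 2.803.
Precision τ = 1/σ² = 1/35.66² = 0.000787.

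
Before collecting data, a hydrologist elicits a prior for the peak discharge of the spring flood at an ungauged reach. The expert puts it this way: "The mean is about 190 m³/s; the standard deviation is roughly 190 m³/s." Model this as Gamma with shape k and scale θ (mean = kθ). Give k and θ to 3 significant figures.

k ≈ 1, θ ≈ 190

For Gamma(k, scale θ): mean = kθ, variance = kθ², so CV = 1/√k.
CV = SD/mean = 190/190 = 1, hence k = 1/CV² = 1.
Then θ = mean/k = 190/1 = 190.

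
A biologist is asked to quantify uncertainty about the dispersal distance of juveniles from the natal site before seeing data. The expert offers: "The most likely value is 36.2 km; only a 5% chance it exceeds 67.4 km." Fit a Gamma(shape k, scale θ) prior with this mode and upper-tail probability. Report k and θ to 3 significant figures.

k ≈ 8.2, θ ≈ 5.03

Gamma(k,θ) with k>1 has mode (k−1)θ, so θ = 36.2/(k−1).
Need P(X < 67.4) = 0.95 with θ tied to k this way. Start at k = 2, θ = 36.2: P(X<67.4) ≈ 0.555.
Too low — raise k to concentrate. Iterating converges to k ≈ 8.2.
Then θ = 36.2/(8.2−1) ≈ 5.03.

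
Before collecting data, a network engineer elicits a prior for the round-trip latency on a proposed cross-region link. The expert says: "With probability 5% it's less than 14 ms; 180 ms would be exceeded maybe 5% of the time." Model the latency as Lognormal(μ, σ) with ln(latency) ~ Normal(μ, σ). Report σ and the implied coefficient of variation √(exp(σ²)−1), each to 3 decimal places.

σ ≈ 0.776, CV ≈ 0.909

If T ~ Lognormal(μ,σ) then ln T ~ Normal(μ,σ), so the p-quantile of ln T is μ + z_p·σ.
ln(14) = 2.639 and ln(180) = 5.193; z_{0.05} = -1.645, z_{0.95} = 1.645.
σ = (5.193 − 2.639)/(1.645 − (-1.645)) = 0.776.
μ = 2.639 − (-1.645)·0.776 = 3.916.
CV = √(exp(σ²)−1) = √(exp(0.6027)−1) = 0.909.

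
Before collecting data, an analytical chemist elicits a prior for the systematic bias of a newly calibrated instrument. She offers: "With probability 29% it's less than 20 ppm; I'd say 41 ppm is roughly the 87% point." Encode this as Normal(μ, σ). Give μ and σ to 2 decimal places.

μ = 26.92, σ = 12.50

For Normal(μ,σ), the p-quantile is μ + z_p·σ. Here z_{0.29} = -0.5534, z_{0.87} = 1.126.
So 20 = μ − 0.5534σ and 41 = μ + 1.126σ.
Subtracting: σ = (41 − 20)/(1.126 − (-0.5534)) = 12.50.
Then μ = 20 − (-0.5534)·12.50 = 26.92.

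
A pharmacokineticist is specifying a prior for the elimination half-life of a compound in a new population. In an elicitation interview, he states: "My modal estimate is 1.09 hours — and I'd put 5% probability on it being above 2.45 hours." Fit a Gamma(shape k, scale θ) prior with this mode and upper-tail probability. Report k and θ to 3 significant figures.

k ≈ 5.19, θ ≈ 0.26

Gamma(k,θ) with k>1 has mode (k−1)θ, so θ = 1.09/(k−1).
Need P(X < 2.45) = 0.95 with θ tied to k this way. Start at k = 2, θ = 1.09: P(X<2.45) ≈ 0.657.
Too low — raise k to concentrate. Iterating converges to k ≈ 5.19.
Then θ = 1.09/(5.19−1) ≈ 0.26.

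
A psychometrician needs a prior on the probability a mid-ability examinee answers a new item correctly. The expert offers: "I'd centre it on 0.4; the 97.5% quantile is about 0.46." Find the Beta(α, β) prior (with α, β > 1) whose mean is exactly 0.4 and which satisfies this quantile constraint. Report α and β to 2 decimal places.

α ≈ 104.38, β ≈ 156.57

With mean 0.4 fixed, write α = 0.4s, β = 0.6s where s = α+β.
Need P(θ < 0.46) = 0.975 under Beta(0.4s, 0.6s). Normal approximation: (q−m)/√(m(1−m)/s) ≈ z_{0.975} = 1.96, so s ≈ 0.4·0.6·(1.96)²/(0.46−0.4)² = 256.1.
At s = 256.1: P(θ<0.46) ≈ 0.974. Adjusting to match 0.975 gives s ≈ 260.95.
So α = 0.4·260.95 ≈ 104.38, β = 0.6·260.95 ≈ 156.57.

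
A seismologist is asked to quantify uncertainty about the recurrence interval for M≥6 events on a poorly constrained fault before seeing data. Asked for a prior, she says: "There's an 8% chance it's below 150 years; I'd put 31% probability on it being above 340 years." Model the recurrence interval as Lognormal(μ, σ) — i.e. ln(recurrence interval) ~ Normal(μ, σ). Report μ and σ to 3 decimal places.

μ ≈ 5.615, σ ≈ 0.430

If T ~ Lognormal(μ,σ) then ln T ~ Normal(μ,σ), so the p-quantile of ln T is μ + z_p·σ.
ln(150) = 5.011 and ln(340) = 5.829; z_{0.08} = -1.405, z_{0.69} = 0.4959.
σ = (5.829 − 5.011)/(0.4959 − (-1.405)) = 0.430.
μ = 5.011 − (-1.405)·0.430 = 5.615.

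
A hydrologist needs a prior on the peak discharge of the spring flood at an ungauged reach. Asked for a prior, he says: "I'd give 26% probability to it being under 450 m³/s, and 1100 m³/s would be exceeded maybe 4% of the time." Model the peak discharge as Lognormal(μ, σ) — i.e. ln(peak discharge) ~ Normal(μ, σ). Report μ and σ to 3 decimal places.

μ ≈ 6.349, σ ≈ 0.373

If T ~ Lognormal(μ,σ) then ln T ~ Normal(μ,σ), so the p-quantile of ln T is μ + z_p·σ.
ln(450) = 6.109 and ln(1100) = 7.003; z_{0.26} = -0.6433, z_{0.96} = 1.751.
σ = (7.003 − 6.109)/(1.751 − (-0.6433)) = 0.373.
μ = 6.109 − (-0.6433)·0.373 = 6.349.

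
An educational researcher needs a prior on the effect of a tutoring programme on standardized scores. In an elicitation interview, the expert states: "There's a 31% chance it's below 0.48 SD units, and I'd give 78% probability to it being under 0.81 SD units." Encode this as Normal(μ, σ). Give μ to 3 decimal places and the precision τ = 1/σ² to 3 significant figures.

The p-quantile of Normal(μ,σ) is μ + z_p·σ, with z_{0.31} = -0.4959 and z_{0.78} = 0.7722.
Eliminate σ: μ = (z₂·x₁ − z₁·x₂)/(z₂ − z₁) = (0.7722·0.48 − (-0.4959)·0.81)/1.268 = 0.609.
Then σ = (x₂ − x₁)/(z₂ − z₁) = (0.81 − 0.48)/1.268 = 0.260.
Precision τ = 1/σ² = 1/0.2602² = 14.8.

μ = 0.609, τ = 14.8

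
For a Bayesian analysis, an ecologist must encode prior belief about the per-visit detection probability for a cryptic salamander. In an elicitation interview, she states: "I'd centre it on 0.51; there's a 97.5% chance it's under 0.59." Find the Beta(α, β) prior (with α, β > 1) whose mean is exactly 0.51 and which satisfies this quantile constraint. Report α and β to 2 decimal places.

With mean 0.51 fixed, write α = 0.51s, β = 0.49s where s = α+β.
Need P(θ < 0.59) = 0.975 under Beta(0.51s, 0.49s). Normal approximation: (q−m)/√(m(1−m)/s) ≈ z_{0.975} = 1.96, so s ≈ 0.51·0.49·(1.96)²/(0.59−0.51)² = 150.0.
At s = 150.0: P(θ<0.59) ≈ 0.976. Adjusting to match 0.975 gives s ≈ 148.09.
So α = 0.51·148.09 ≈ 75.52, β = 0.49·148.09 ≈ 72.56.

α ≈ 75.52, β ≈ 72.56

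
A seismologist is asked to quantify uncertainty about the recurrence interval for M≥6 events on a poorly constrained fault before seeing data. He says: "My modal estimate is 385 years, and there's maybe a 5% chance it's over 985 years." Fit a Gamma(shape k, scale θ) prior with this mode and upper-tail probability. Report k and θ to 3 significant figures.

k ≈ 4.07, θ ≈ 125

Gamma(k,θ) with k>1 has mode (k−1)θ, so θ = 385/(k−1).
Need P(X < 985) = 0.95 with θ tied to k this way. Start at k = 2, θ = 385: P(X<985) ≈ 0.724.
Too low — raise k to concentrate. Iterating converges to k ≈ 4.07.
Then θ = 385/(4.07−1) ≈ 125.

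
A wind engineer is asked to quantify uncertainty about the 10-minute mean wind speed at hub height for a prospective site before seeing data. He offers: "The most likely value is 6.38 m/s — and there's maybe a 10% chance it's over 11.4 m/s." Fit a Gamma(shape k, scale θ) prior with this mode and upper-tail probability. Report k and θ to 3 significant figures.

Gamma(k,θ) with k>1 has mode (k−1)θ, so θ = 6.38/(k−1).
Need P(X < 11.4) = 0.9 with θ tied to k this way. Start at k = 2, θ = 6.38: P(X<11.4) ≈ 0.533.
Too low — raise k to concentrate. Iterating converges to k ≈ 6.65.
Then θ = 6.38/(6.65−1) ≈ 1.13.

k ≈ 6.65, θ ≈ 1.13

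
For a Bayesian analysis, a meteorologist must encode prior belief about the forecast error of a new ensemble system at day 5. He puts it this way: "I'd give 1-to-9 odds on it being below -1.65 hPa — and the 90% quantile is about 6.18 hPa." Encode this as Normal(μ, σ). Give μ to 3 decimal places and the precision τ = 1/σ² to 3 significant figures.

μ = 2.265, τ = 0.107

The p-quantile of Normal(μ,σ) is μ + z_p·σ, with z_{0.1} = -1.282 and z_{0.9} = 1.282.
Eliminate σ: μ = (z₂·x₁ − z₁·x₂)/(z₂ − z₁) = (1.282·-1.65 − (-1.282)·6.18)/2.563 = 2.265.
Then σ = (x₂ − x₁)/(z₂ − z₁) = (6.18 − -1.65)/2.563 = 3.055.
Precision τ = 1/σ² = 1/3.055² = 0.107.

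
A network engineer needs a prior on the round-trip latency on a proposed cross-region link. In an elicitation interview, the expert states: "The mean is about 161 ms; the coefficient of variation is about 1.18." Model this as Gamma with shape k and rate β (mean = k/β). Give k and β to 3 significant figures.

k ≈ 0.718, β ≈ 0.00446

For Gamma(k, rate β): mean = k/β, variance = k/β², so CV = 1/√k.
CV = 1.18, hence k = 1/CV² = 0.718.
Then β = k/mean = 0.718/161 = 0.00446.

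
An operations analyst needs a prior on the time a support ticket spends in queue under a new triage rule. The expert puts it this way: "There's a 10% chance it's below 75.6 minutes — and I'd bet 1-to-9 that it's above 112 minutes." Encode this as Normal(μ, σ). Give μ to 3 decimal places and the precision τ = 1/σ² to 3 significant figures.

For Normal(μ,σ), the p-quantile is μ + z_p·σ. Here z_{0.1} = -1.282, z_{0.9} = 1.282.
So 75.6 = μ − 1.282σ and 112 = μ + 1.282σ.
Subtracting: σ = (112 − 75.6)/(1.282 − (-1.282)) = 14.202.
Then μ = 75.6 − (-1.282)·14.202 = 93.800.
Precision τ = 1/σ² = 1/14.2² = 0.00496.

μ = 93.800, τ = 0.00496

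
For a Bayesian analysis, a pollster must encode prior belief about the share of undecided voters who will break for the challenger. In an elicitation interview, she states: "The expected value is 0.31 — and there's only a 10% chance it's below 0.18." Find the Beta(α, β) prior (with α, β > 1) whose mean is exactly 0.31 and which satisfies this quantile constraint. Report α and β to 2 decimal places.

With mean 0.31 fixed, write α = 0.31s, β = 0.69s where s = α+β.
Need P(θ < 0.18) = 0.1 under Beta(0.31s, 0.69s). Normal approximation: (q−m)/√(m(1−m)/s) ≈ z_{0.1} = -1.28, so s ≈ 0.31·0.69·(-1.28)²/(0.18−0.31)² = 20.8.
At s = 20.8: P(θ<0.18) ≈ 0.088. Adjusting to match 0.1 gives s ≈ 18.82.
So α = 0.31·18.82 ≈ 5.83, β = 0.69·18.82 ≈ 12.99.

α ≈ 5.83, β ≈ 12.99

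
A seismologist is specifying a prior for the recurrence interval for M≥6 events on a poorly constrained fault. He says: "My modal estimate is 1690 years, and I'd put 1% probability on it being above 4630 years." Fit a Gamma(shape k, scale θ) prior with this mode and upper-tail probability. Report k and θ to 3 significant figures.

Gamma(k,θ) with k>1 has mode (k−1)θ, so θ = 1690/(k−1).
Need P(X < 4630) = 0.99 with θ tied to k this way. Start at k = 2, θ = 1690: P(X<4630) ≈ 0.758.
Too low — raise k to concentrate. Iterating converges to k ≈ 5.53.
Then θ = 1690/(5.53−1) ≈ 373.

k ≈ 5.53, θ ≈ 373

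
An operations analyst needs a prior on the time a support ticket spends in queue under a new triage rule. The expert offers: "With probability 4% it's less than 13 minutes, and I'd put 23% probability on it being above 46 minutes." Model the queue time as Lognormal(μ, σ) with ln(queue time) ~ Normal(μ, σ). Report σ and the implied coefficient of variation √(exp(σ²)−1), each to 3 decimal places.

If T ~ Lognormal(μ,σ) then ln T ~ Normal(μ,σ), so the p-quantile of ln T is μ + z_p·σ.
ln(13) = 2.565 and ln(46) = 3.829; z_{0.04} = -1.751, z_{0.77} = 0.7388.
σ = (3.829 − 2.565)/(0.7388 − (-1.751)) = 0.508.
μ = 2.565 − (-1.751)·0.508 = 3.454.
CV = √(exp(σ²)−1) = √(exp(0.2577)−1) = 0.542.

σ ≈ 0.508, CV ≈ 0.542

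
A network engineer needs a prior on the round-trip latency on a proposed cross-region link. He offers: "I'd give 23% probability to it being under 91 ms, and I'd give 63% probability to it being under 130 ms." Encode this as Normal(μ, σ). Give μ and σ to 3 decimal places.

The p-quantile of Normal(μ,σ) is μ + z_p·σ, with z_{0.23} = -0.7388 and z_{0.63} = 0.3319.
Eliminate σ: μ = (z₂·x₁ − z₁·x₂)/(z₂ − z₁) = (0.3319·91 − (-0.7388)·130)/1.071 = 117.912.
Then σ = (x₂ − x₁)/(z₂ − z₁) = (130 − 91)/1.071 = 36.425.

μ = 117.912, σ = 36.425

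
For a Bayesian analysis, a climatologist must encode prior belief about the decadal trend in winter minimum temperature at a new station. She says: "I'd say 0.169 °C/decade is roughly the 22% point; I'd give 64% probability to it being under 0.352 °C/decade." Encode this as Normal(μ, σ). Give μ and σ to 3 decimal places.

For Normal(μ,σ), the p-quantile is μ + z_p·σ. Here z_{0.22} = -0.7722, z_{0.64} = 0.3585.
So 0.169 = μ − 0.7722σ and 0.352 = μ + 0.3585σ.
Subtracting: σ = (0.352 − 0.169)/(0.3585 − (-0.7722)) = 0.162.
Then μ = 0.169 − (-0.7722)·0.162 = 0.294.

μ = 0.294, σ = 0.162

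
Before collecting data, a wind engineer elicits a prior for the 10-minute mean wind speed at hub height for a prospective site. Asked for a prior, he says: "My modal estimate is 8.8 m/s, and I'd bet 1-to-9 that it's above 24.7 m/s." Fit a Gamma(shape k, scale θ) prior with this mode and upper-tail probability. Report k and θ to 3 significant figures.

Gamma(k,θ) with k>1 has mode (k−1)θ, so θ = 8.8/(k−1).
Need P(X < 24.7) = 0.9 with θ tied to k this way. Start at k = 2, θ = 8.8: P(X<24.7) ≈ 0.770.
Too low — raise k to concentrate. Iterating converges to k ≈ 2.79.
Then θ = 8.8/(2.79−1) ≈ 4.91.

k ≈ 2.79, θ ≈ 4.91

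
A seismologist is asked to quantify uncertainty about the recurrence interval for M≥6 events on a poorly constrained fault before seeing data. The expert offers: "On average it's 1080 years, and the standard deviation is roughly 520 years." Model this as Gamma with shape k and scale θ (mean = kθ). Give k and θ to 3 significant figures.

k ≈ 4.31, θ ≈ 250

For Gamma(k, scale θ): mean = kθ, variance = kθ², so CV = 1/√k.
CV = SD/mean = 520/1080 = 0.4815, hence k = 1/CV² = 4.31.
Then θ = mean/k = 1080/4.31 = 250.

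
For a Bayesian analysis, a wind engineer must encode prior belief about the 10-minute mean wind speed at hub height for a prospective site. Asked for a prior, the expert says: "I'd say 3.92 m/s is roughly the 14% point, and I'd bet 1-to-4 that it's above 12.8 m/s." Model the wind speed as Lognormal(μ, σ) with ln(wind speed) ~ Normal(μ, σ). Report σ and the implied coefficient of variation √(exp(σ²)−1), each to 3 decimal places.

If T ~ Lognormal(μ,σ) then ln T ~ Normal(μ,σ), so the p-quantile of ln T is μ + z_p·σ.
ln(3.92) = 1.366 and ln(12.8) = 2.549; z_{0.14} = -1.08, z_{0.8} = 0.8416.
σ = (2.549 − 1.366)/(0.8416 − (-1.08)) = 0.616.
μ = 1.366 − (-1.08)·0.616 = 2.031.
CV = √(exp(σ²)−1) = √(exp(0.3791)−1) = 0.679.

σ ≈ 0.616, CV ≈ 0.679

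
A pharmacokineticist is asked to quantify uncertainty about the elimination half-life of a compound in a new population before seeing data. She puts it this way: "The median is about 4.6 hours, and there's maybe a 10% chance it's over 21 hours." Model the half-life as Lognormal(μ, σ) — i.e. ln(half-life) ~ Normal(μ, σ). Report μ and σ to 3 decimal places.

μ ≈ 1.526, σ ≈ 1.185

If T ~ Lognormal(μ,σ) then ln T ~ Normal(μ,σ), so the p-quantile of ln T is μ + z_p·σ.
ln(4.6) = 1.526 and ln(21) = 3.045; z_{0.5} = 0, z_{0.9} = 1.282.
σ = (3.045 − 1.526)/(1.282 − (0)) = 1.185.
μ = 1.526 − (0)·1.185 = 1.526.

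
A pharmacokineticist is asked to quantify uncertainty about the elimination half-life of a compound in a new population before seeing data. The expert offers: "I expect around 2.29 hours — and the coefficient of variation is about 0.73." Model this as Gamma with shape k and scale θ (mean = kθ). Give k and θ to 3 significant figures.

k ≈ 1.88, θ ≈ 1.22

For Gamma(k, scale θ): mean = kθ, variance = kθ², so CV = 1/√k.
CV = 0.73, hence k = 1/CV² = 1.88.
Then θ = mean/k = 2.29/1.88 = 1.22.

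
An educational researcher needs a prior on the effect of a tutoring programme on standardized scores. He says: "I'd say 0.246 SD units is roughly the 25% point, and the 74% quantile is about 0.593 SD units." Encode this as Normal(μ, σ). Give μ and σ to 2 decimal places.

For Normal(μ,σ), the p-quantile is μ + z_p·σ. Here z_{0.25} = -0.6745, z_{0.74} = 0.6433.
So 0.246 = μ − 0.6745σ and 0.593 = μ + 0.6433σ.
Subtracting: σ = (0.593 − 0.246)/(0.6433 − (-0.6745)) = 0.26.
Then μ = 0.246 − (-0.6745)·0.26 = 0.42.

μ = 0.42, σ = 0.26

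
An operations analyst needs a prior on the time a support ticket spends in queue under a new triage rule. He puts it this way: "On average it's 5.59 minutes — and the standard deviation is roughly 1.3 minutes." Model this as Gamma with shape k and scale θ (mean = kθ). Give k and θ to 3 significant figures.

For Gamma(k, scale θ): mean = kθ, variance = kθ², so CV = 1/√k.
CV = SD/mean = 1.3/5.59 = 0.2326, hence k = 1/CV² = 18.5.
Then θ = mean/k = 5.59/18.5 = 0.302.

k ≈ 18.5, θ ≈ 0.302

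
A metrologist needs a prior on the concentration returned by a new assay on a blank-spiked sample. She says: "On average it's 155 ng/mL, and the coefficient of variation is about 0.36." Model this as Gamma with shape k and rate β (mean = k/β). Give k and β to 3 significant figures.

k ≈ 7.72, β ≈ 0.0498

For Gamma(k, rate β): mean = k/β, variance = k/β², so CV = 1/√k.
CV = 0.36, hence k = 1/CV² = 7.72.
Then β = k/mean = 7.72/155 = 0.0498.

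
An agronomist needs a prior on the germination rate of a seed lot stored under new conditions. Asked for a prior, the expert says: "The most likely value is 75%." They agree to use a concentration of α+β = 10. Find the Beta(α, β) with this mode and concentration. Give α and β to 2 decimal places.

For α,β > 1 the Beta mode is (α−1)/(α+β−2). With α+β = 10, the mode is (α−1)/8.
Set (α−1)/8 = 0.75 → α = 1 + 0.75·8 = 7.00.
β = 10 − α = 3.00.

α = 7.00, β = 3.00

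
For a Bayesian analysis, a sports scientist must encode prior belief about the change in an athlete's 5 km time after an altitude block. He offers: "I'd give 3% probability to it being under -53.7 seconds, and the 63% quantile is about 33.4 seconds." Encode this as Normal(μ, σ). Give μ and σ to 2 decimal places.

μ = 20.34, σ = 39.36

The p-quantile of Normal(μ,σ) is μ + z_p·σ, with z_{0.03} = -1.881 and z_{0.63} = 0.3319.
Eliminate σ: μ = (z₂·x₁ − z₁·x₂)/(z₂ − z₁) = (0.3319·-53.7 − (-1.881)·33.4)/2.213 = 20.34.
Then σ = (x₂ − x₁)/(z₂ − z₁) = (33.4 − -53.7)/2.213 = 39.36.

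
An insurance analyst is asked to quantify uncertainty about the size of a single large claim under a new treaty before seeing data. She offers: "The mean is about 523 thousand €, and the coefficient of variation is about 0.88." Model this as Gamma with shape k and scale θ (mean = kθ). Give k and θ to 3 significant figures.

For Gamma(k, scale θ): mean = kθ, variance = kθ², so CV = 1/√k.
CV = 0.88, hence k = 1/CV² = 1.29.
Then θ = mean/k = 523/1.29 = 405.

k ≈ 1.29, θ ≈ 405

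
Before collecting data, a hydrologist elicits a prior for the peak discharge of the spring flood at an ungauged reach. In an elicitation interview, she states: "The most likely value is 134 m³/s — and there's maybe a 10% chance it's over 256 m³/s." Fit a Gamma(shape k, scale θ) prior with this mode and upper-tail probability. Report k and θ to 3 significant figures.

Gamma(k,θ) with k>1 has mode (k−1)θ, so θ = 134/(k−1).
Need P(X < 256) = 0.9 with θ tied to k this way. Start at k = 2, θ = 134: P(X<256) ≈ 0.569.
Too low — raise k to concentrate. Iterating converges to k ≈ 5.56.
Then θ = 134/(5.56−1) ≈ 29.4.

k ≈ 5.56, θ ≈ 29.4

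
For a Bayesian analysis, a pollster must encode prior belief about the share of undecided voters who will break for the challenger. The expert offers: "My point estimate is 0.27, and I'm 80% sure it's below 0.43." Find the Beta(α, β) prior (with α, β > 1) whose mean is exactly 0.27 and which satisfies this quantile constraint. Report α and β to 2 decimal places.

α ≈ 1.27, β ≈ 3.44

With mean 0.27 fixed, write α = 0.27s, β = 0.73s where s = α+β.
Need P(θ < 0.43) = 0.8 under Beta(0.27s, 0.73s). Normal approximation: (q−m)/√(m(1−m)/s) ≈ z_{0.8} = 0.842, so s ≈ 0.27·0.73·(0.842)²/(0.43−0.27)² = 5.5.
At s = 5.5: P(θ<0.43) ≈ 0.812. Adjusting to match 0.8 gives s ≈ 4.72.
So α = 0.27·4.72 ≈ 1.27, β = 0.73·4.72 ≈ 3.44.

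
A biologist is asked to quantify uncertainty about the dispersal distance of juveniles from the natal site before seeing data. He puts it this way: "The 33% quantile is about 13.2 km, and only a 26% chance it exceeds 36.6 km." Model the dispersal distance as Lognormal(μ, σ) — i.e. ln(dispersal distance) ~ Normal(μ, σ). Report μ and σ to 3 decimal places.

μ ≈ 2.994, σ ≈ 0.941

If T ~ Lognormal(μ,σ) then ln T ~ Normal(μ,σ), so the p-quantile of ln T is μ + z_p·σ.
ln(13.2) = 2.58 and ln(36.6) = 3.6; z_{0.33} = -0.4399, z_{0.74} = 0.6433.
σ = (3.6 − 2.58)/(0.6433 − (-0.4399)) = 0.941.
μ = 2.58 − (-0.4399)·0.941 = 2.994.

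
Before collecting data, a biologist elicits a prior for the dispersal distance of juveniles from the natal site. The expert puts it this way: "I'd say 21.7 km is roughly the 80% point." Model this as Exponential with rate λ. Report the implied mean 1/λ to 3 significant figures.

mean ≈ 13.5 km

P(T < 21.7) = 1 − e^(−λ·21.7) = 0.8, so λ = −ln(1−0.8)/21.7 = −ln(0.2)/21.7 = 0.0742.
Mean = 1/λ = 13.5 km.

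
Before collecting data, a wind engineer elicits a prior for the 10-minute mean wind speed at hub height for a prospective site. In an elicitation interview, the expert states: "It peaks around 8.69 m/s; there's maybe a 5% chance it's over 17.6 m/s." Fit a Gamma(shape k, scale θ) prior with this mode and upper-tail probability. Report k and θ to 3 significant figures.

Gamma(k,θ) with k>1 has mode (k−1)θ, so θ = 8.69/(k−1).
Need P(X < 17.6) = 0.95 with θ tied to k this way. Start at k = 2, θ = 8.69: P(X<17.6) ≈ 0.601.
Too low — raise k to concentrate. Iterating converges to k ≈ 6.56.
Then θ = 8.69/(6.56−1) ≈ 1.56.

k ≈ 6.56, θ ≈ 1.56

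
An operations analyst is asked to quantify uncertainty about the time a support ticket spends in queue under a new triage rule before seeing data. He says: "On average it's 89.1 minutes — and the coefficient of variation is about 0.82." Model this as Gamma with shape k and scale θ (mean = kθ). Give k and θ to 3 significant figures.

k ≈ 1.49, θ ≈ 59.9

For Gamma(k, scale θ): mean = kθ, variance = kθ², so CV = 1/√k.
CV = 0.82, hence k = 1/CV² = 1.49.
Then θ = mean/k = 89.1/1.49 = 59.9.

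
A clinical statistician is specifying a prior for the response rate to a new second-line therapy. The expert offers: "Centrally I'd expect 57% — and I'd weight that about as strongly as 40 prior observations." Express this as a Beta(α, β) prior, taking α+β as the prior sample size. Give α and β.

Under the effective-sample-size interpretation, Beta(α, β) has prior mean α/(α+β) and prior sample size α+β.
So α+β = 40 and α/(α+β) = 0.57, giving α = 0.57·40 = 22.8 and β = 40 − 22.8 = 17.2.

α = 22.8, β = 17.2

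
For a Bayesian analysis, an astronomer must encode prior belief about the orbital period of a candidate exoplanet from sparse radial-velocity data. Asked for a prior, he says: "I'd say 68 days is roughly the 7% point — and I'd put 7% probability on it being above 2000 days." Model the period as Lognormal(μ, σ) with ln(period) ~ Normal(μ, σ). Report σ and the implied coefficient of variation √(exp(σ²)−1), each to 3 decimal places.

If T ~ Lognormal(μ,σ) then ln T ~ Normal(μ,σ), so the p-quantile of ln T is μ + z_p·σ.
ln(68) = 4.22 and ln(2000) = 7.601; z_{0.07} = -1.476, z_{0.93} = 1.476.
σ = (7.601 − 4.22)/(1.476 − (-1.476)) = 1.146.
μ = 4.22 − (-1.476)·1.146 = 5.910.
CV = √(exp(σ²)−1) = √(exp(1.3124)−1) = 1.648.

σ ≈ 1.146, CV ≈ 1.648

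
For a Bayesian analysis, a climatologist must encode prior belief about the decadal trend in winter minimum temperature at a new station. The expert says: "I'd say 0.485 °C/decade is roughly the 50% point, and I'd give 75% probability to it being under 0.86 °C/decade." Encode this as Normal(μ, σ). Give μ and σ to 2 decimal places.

The p-quantile of Normal(μ,σ) is μ + z_p·σ, with z_{0.5} = 0 and z_{0.75} = 0.6745.
Eliminate σ: μ = (z₂·x₁ − z₁·x₂)/(z₂ − z₁) = (0.6745·0.485 − (0)·0.86)/0.6745 = 0.48.
Then σ = (x₂ − x₁)/(z₂ − z₁) = (0.86 − 0.485)/0.6745 = 0.56.

μ = 0.48, σ = 0.56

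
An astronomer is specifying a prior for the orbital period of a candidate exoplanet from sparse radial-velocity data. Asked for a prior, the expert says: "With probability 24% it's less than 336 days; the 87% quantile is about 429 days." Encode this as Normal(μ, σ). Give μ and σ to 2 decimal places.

μ = 371.84, σ = 50.74

The p-quantile of Normal(μ,σ) is μ + z_p·σ, with z_{0.24} = -0.7063 and z_{0.87} = 1.126.
Eliminate σ: μ = (z₂·x₁ − z₁·x₂)/(z₂ − z₁) = (1.126·336 − (-0.7063)·429)/1.833 = 371.84.
Then σ = (x₂ − x₁)/(z₂ − z₁) = (429 − 336)/1.833 = 50.74.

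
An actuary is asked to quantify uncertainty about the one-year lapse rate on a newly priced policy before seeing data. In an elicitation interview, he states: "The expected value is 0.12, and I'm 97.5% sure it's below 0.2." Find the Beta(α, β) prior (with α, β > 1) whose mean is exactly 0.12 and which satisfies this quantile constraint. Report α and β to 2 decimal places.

With mean 0.12 fixed, write α = 0.12s, β = 0.88s where s = α+β.
Need P(θ < 0.2) = 0.975 under Beta(0.12s, 0.88s). Normal approximation: (q−m)/√(m(1−m)/s) ≈ z_{0.975} = 1.96, so s ≈ 0.12·0.88·(1.96)²/(0.2−0.12)² = 63.4.
At s = 63.4: P(θ<0.2) ≈ 0.962. Adjusting to match 0.975 gives s ≈ 78.40.
So α = 0.12·78.40 ≈ 9.41, β = 0.88·78.40 ≈ 68.99.

α ≈ 9.41, β ≈ 68.99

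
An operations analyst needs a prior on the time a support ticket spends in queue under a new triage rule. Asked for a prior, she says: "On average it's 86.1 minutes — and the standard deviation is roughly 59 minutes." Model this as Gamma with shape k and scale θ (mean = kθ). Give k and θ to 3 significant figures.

k ≈ 2.13, θ ≈ 40.4

For Gamma(k, scale θ): mean = kθ, variance = kθ², so CV = 1/√k.
CV = SD/mean = 59/86.1 = 0.6852, hence k = 1/CV² = 2.13.
Then θ = mean/k = 86.1/2.13 = 40.4.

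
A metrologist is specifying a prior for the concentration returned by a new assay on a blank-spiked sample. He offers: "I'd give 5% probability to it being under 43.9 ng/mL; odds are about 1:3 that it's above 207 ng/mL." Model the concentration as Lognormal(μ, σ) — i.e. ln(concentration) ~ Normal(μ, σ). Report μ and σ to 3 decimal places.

μ ≈ 4.882, σ ≈ 0.669

If T ~ Lognormal(μ,σ) then ln T ~ Normal(μ,σ), so the p-quantile of ln T is μ + z_p·σ.
ln(43.9) = 3.782 and ln(207) = 5.333; z_{0.05} = -1.645, z_{0.75} = 0.6745.
σ = (5.333 − 3.782)/(0.6745 − (-1.645)) = 0.669.
μ = 3.782 − (-1.645)·0.669 = 4.882.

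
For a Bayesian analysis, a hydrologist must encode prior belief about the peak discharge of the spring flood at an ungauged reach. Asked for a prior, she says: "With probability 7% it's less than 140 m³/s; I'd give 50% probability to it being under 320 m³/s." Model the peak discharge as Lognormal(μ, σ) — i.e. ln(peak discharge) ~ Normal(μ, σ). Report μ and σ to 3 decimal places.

If T ~ Lognormal(μ,σ) then ln T ~ Normal(μ,σ), so the p-quantile of ln T is μ + z_p·σ.
ln(140) = 4.942 and ln(320) = 5.768; z_{0.07} = -1.476, z_{0.5} = 0.
σ = (5.768 − 4.942)/(0 − (-1.476)) = 0.560.
μ = 4.942 − (-1.476)·0.560 = 5.768.

μ ≈ 5.768, σ ≈ 0.560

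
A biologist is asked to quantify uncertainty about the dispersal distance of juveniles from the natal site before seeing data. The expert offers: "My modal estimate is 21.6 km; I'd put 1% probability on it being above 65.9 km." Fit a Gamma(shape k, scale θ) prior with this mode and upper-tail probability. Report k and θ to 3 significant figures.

k ≈ 4.6, θ ≈ 5.99

Gamma(k,θ) with k>1 has mode (k−1)θ, so θ = 21.6/(k−1).
Need P(X < 65.9) = 0.99 with θ tied to k this way. Start at k = 2, θ = 21.6: P(X<65.9) ≈ 0.808.
Too low — raise k to concentrate. Iterating converges to k ≈ 4.6.
Then θ = 21.6/(4.6−1) ≈ 5.99.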